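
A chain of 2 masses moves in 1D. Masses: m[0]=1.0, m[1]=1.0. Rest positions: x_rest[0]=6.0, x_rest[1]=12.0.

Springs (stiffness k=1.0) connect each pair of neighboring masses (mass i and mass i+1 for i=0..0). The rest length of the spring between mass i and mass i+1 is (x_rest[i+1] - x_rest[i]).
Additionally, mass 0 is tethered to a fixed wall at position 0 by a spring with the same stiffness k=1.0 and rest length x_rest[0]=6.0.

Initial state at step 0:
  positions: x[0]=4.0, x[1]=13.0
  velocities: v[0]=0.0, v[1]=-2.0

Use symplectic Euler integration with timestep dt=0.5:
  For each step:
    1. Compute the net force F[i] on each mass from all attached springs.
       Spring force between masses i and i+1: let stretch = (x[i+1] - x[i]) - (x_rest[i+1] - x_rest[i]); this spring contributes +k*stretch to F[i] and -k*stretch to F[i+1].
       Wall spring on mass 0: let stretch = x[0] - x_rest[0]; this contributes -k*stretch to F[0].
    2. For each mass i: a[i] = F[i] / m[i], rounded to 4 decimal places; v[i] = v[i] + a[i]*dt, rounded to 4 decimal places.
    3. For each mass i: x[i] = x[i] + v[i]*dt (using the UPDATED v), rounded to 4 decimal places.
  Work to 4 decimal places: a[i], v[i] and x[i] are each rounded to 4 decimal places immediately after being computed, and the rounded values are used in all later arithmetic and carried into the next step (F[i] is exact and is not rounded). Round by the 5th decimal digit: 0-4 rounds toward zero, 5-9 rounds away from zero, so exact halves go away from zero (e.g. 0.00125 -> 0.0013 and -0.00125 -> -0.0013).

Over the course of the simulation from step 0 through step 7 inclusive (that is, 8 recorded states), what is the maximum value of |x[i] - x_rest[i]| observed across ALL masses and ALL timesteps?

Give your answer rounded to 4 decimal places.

Step 0: x=[4.0000 13.0000] v=[0.0000 -2.0000]
Step 1: x=[5.2500 11.2500] v=[2.5000 -3.5000]
Step 2: x=[6.6875 9.5000] v=[2.8750 -3.5000]
Step 3: x=[7.1563 8.5469] v=[0.9375 -1.9063]
Step 4: x=[6.1836 8.7461] v=[-1.9454 0.3984]
Step 5: x=[4.3056 9.8047] v=[-3.7560 2.1172]
Step 6: x=[2.7260 10.9886] v=[-3.1593 2.3677]
Step 7: x=[2.5305 11.6068] v=[-0.3910 1.2364]
Max displacement = 3.4695

Answer: 3.4695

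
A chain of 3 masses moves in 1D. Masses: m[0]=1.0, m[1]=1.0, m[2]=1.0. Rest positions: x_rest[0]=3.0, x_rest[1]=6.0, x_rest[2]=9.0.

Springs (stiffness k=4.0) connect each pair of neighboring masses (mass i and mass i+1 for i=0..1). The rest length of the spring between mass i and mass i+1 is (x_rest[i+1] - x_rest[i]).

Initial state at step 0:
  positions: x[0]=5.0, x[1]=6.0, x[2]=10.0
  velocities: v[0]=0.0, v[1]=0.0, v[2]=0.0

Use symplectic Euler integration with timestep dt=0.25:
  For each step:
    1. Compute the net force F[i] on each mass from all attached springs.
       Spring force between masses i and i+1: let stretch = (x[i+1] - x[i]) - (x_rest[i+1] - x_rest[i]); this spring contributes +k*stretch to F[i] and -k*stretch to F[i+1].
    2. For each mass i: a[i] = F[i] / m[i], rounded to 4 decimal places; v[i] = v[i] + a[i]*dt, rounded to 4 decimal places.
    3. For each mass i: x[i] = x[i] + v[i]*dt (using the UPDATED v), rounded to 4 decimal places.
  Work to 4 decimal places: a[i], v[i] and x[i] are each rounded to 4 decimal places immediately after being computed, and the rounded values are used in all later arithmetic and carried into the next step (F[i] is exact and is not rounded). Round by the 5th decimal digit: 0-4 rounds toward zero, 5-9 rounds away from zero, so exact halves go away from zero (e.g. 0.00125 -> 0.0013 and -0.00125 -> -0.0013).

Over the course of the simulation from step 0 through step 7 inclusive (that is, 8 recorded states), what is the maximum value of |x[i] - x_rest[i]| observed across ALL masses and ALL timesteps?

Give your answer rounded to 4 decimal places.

Step 0: x=[5.0000 6.0000 10.0000] v=[0.0000 0.0000 0.0000]
Step 1: x=[4.5000 6.7500 9.7500] v=[-2.0000 3.0000 -1.0000]
Step 2: x=[3.8125 7.6875 9.5000] v=[-2.7500 3.7500 -1.0000]
Step 3: x=[3.3438 8.1094 9.5469] v=[-1.8750 1.6875 0.1875]
Step 4: x=[3.3165 7.6993 9.9844] v=[-0.1094 -1.6406 1.7500]
Step 5: x=[3.6349 6.7647 10.6006] v=[1.2734 -3.7383 2.4649]
Step 6: x=[3.9857 6.0067 11.0079] v=[1.4032 -3.0322 1.6290]
Step 7: x=[4.0918 5.9937 10.9149] v=[0.4242 -0.0520 -0.3722]
Max displacement = 2.1094

Answer: 2.1094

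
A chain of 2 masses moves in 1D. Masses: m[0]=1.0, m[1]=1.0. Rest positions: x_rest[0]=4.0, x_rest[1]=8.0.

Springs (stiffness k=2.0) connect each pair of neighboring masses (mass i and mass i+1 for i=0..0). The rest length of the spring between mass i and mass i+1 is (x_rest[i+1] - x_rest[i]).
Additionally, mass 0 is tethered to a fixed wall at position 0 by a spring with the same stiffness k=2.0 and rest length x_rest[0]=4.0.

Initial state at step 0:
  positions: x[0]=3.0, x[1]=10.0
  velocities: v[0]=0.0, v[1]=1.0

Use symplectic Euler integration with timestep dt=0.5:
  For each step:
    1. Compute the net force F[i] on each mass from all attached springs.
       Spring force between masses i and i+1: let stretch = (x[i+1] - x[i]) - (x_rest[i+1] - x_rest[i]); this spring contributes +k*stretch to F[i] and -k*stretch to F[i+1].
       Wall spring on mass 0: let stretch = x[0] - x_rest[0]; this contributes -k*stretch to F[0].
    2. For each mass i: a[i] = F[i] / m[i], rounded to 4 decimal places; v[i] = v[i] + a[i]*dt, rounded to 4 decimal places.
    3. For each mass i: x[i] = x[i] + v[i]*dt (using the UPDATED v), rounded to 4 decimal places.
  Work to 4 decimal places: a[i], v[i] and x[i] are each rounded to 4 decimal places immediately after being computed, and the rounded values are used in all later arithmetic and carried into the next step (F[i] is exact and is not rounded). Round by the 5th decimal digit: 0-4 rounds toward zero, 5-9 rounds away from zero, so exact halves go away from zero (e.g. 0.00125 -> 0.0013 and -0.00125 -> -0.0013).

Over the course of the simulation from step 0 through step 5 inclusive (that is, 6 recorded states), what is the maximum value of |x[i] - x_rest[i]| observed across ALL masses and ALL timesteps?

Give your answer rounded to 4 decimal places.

Step 0: x=[3.0000 10.0000] v=[0.0000 1.0000]
Step 1: x=[5.0000 9.0000] v=[4.0000 -2.0000]
Step 2: x=[6.5000 8.0000] v=[3.0000 -2.0000]
Step 3: x=[5.5000 8.2500] v=[-2.0000 0.5000]
Step 4: x=[3.1250 9.1250] v=[-4.7500 1.7500]
Step 5: x=[2.1875 9.0000] v=[-1.8750 -0.2500]
Max displacement = 2.5000

Answer: 2.5000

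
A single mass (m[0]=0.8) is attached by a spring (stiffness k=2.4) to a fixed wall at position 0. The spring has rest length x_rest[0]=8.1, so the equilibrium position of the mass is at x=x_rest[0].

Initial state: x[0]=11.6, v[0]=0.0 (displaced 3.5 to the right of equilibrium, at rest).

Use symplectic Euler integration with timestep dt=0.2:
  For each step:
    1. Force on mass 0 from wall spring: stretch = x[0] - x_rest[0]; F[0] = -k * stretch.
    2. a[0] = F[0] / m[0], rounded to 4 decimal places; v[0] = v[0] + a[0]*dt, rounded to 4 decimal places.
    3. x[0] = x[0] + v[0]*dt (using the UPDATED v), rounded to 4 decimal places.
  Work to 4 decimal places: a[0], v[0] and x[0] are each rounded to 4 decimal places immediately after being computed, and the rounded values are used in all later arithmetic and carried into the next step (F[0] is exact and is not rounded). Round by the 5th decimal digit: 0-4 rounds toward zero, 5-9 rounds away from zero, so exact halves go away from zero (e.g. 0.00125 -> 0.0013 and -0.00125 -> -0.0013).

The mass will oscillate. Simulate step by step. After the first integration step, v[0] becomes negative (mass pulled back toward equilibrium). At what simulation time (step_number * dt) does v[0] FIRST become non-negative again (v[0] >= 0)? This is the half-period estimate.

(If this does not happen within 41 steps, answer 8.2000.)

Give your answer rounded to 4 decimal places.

Step 0: x=[11.6000] v=[0.0000]
Step 1: x=[11.1800] v=[-2.1000]
Step 2: x=[10.3904] v=[-3.9480]
Step 3: x=[9.3260] v=[-5.3222]
Step 4: x=[8.1144] v=[-6.0578]
Step 5: x=[6.9011] v=[-6.0664]
Step 6: x=[5.8317] v=[-5.3471]
Step 7: x=[5.0345] v=[-3.9861]
Step 8: x=[4.6051] v=[-2.1468]
Step 9: x=[4.5951] v=[-0.0499]
Step 10: x=[5.0057] v=[2.0530]
First v>=0 after going negative at step 10, time=2.0000

Answer: 2.0000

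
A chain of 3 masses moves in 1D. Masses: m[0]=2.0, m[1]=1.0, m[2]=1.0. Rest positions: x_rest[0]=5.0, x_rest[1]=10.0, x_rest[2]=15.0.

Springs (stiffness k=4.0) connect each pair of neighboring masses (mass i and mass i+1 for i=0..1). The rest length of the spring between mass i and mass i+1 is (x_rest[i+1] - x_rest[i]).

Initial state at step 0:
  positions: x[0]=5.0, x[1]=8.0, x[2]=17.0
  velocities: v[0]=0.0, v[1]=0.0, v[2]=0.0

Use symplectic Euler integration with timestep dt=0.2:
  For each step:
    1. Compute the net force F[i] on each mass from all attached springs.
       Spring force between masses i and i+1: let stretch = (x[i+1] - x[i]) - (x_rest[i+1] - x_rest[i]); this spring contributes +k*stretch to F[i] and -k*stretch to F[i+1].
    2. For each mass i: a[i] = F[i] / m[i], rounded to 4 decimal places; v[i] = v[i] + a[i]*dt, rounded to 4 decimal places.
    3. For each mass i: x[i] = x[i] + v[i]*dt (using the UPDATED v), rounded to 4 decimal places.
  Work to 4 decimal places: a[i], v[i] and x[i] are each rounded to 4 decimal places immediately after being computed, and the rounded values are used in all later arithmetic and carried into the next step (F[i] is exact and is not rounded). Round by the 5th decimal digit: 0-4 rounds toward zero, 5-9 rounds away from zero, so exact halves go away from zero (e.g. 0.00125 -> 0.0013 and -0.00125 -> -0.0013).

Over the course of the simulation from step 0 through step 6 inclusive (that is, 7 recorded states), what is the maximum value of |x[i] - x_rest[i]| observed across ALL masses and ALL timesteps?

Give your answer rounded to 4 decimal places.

Answer: 2.3473

Derivation:
Step 0: x=[5.0000 8.0000 17.0000] v=[0.0000 0.0000 0.0000]
Step 1: x=[4.8400 8.9600 16.3600] v=[-0.8000 4.8000 -3.2000]
Step 2: x=[4.6096 10.4448 15.3360] v=[-1.1520 7.4240 -5.1200]
Step 3: x=[4.4460 11.7786 14.3294] v=[-0.8179 6.6688 -5.0330]
Step 4: x=[4.4690 12.3473 13.7147] v=[0.1151 2.8434 -3.0736]
Step 5: x=[4.7223 11.8742 13.6812] v=[1.2664 -2.3653 -0.1675]
Step 6: x=[5.1477 10.5460 14.1586] v=[2.1272 -6.6412 2.3869]
Max displacement = 2.3473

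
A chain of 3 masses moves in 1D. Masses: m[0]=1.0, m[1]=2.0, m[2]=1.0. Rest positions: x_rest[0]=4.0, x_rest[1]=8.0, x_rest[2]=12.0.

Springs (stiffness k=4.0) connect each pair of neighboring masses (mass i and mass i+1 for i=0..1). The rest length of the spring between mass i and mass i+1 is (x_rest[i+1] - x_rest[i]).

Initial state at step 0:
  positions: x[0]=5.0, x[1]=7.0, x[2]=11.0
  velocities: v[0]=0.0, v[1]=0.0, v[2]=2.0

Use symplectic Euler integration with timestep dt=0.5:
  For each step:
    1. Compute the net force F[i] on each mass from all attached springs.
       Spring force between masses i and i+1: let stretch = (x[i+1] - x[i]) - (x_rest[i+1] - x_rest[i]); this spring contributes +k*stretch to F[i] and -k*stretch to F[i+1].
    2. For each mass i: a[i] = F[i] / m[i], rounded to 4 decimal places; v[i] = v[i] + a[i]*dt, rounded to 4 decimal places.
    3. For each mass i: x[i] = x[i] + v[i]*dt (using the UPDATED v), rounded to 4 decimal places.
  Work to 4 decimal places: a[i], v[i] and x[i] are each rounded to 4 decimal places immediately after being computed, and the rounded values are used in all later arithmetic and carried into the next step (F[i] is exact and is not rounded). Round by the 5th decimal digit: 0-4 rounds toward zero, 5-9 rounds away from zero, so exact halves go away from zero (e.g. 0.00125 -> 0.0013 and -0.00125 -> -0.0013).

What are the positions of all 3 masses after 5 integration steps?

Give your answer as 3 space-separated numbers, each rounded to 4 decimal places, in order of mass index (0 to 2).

Answer: 6.0000 9.0000 11.0000

Derivation:
Step 0: x=[5.0000 7.0000 11.0000] v=[0.0000 0.0000 2.0000]
Step 1: x=[3.0000 8.0000 12.0000] v=[-4.0000 2.0000 2.0000]
Step 2: x=[2.0000 8.5000 13.0000] v=[-2.0000 1.0000 2.0000]
Step 3: x=[3.5000 8.0000 13.5000] v=[3.0000 -1.0000 1.0000]
Step 4: x=[5.5000 8.0000 12.5000] v=[4.0000 0.0000 -2.0000]
Step 5: x=[6.0000 9.0000 11.0000] v=[1.0000 2.0000 -3.0000]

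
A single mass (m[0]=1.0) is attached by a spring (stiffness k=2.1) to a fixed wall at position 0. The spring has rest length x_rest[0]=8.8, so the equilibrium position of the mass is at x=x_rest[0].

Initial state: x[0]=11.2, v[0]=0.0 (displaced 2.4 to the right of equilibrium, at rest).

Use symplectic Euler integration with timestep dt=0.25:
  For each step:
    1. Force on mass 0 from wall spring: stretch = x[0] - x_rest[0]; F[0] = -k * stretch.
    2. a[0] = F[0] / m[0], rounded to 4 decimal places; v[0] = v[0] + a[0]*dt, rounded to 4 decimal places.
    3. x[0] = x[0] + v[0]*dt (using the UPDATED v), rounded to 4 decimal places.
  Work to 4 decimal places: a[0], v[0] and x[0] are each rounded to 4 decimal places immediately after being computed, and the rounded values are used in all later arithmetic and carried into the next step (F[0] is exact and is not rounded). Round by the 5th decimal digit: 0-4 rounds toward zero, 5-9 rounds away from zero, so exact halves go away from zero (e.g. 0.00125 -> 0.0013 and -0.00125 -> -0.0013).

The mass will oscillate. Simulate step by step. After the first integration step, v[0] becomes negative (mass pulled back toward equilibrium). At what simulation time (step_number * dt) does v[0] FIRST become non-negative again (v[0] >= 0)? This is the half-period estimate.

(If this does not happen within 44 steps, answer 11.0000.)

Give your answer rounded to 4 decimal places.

Answer: 2.2500

Derivation:
Step 0: x=[11.2000] v=[0.0000]
Step 1: x=[10.8850] v=[-1.2600]
Step 2: x=[10.2964] v=[-2.3546]
Step 3: x=[9.5114] v=[-3.1402]
Step 4: x=[8.6330] v=[-3.5137]
Step 5: x=[7.7765] v=[-3.4260]
Step 6: x=[7.0543] v=[-2.8887]
Step 7: x=[6.5613] v=[-1.9722]
Step 8: x=[6.3621] v=[-0.7969]
Step 9: x=[6.4829] v=[0.4830]
First v>=0 after going negative at step 9, time=2.2500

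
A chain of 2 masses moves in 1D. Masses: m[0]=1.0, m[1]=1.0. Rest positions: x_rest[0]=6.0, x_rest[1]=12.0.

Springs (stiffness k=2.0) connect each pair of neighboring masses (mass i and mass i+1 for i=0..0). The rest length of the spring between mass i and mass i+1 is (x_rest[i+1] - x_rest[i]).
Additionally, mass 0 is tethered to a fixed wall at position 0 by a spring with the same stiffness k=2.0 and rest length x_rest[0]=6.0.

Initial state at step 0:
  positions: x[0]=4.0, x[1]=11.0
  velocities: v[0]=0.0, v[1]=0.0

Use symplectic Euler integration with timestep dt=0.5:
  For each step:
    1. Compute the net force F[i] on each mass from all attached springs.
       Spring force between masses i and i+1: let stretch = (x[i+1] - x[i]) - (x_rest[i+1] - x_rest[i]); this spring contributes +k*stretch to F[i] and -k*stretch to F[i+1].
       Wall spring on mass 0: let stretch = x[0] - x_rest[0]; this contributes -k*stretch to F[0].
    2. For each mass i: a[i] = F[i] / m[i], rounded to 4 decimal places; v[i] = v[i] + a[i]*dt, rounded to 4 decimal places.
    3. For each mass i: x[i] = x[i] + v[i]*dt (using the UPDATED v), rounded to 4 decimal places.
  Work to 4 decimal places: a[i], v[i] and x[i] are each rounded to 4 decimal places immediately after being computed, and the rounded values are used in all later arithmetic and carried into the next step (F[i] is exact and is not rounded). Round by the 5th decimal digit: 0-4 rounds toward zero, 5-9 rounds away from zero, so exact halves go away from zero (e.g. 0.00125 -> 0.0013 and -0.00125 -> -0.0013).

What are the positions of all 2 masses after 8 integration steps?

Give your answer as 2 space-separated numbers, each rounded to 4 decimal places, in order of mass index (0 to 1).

Answer: 7.5742 12.9141

Derivation:
Step 0: x=[4.0000 11.0000] v=[0.0000 0.0000]
Step 1: x=[5.5000 10.5000] v=[3.0000 -1.0000]
Step 2: x=[6.7500 10.5000] v=[2.5000 0.0000]
Step 3: x=[6.5000 11.6250] v=[-0.5000 2.2500]
Step 4: x=[5.5625 13.1875] v=[-1.8750 3.1250]
Step 5: x=[5.6563 13.9375] v=[0.1875 1.5000]
Step 6: x=[7.0625 13.5469] v=[2.8124 -0.7812]
Step 7: x=[8.1797 12.9141] v=[2.2343 -1.2656]
Step 8: x=[7.5742 12.9141] v=[-1.2110 0.0000]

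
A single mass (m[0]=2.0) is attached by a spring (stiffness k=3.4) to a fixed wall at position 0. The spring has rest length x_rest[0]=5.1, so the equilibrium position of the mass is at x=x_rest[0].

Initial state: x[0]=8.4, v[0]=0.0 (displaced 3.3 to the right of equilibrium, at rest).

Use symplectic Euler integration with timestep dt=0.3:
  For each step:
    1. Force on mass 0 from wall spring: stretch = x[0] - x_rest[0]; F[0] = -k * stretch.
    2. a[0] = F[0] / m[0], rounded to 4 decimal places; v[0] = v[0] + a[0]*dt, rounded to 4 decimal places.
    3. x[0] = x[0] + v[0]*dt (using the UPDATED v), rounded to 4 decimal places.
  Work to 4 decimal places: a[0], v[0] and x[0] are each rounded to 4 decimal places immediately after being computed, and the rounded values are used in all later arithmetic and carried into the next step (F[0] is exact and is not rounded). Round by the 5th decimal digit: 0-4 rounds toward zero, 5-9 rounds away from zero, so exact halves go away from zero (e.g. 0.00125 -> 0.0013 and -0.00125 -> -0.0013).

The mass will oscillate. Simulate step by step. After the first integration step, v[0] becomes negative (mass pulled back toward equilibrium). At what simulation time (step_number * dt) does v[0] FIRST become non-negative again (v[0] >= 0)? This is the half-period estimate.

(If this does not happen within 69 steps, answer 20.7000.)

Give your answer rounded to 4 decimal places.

Step 0: x=[8.4000] v=[0.0000]
Step 1: x=[7.8951] v=[-1.6830]
Step 2: x=[6.9626] v=[-3.1085]
Step 3: x=[5.7451] v=[-4.0584]
Step 4: x=[4.4289] v=[-4.3874]
Step 5: x=[3.2154] v=[-4.0451]
Step 6: x=[2.2902] v=[-3.0840]
Step 7: x=[1.7949] v=[-1.6510]
Step 8: x=[1.8053] v=[0.0346]
First v>=0 after going negative at step 8, time=2.4000

Answer: 2.4000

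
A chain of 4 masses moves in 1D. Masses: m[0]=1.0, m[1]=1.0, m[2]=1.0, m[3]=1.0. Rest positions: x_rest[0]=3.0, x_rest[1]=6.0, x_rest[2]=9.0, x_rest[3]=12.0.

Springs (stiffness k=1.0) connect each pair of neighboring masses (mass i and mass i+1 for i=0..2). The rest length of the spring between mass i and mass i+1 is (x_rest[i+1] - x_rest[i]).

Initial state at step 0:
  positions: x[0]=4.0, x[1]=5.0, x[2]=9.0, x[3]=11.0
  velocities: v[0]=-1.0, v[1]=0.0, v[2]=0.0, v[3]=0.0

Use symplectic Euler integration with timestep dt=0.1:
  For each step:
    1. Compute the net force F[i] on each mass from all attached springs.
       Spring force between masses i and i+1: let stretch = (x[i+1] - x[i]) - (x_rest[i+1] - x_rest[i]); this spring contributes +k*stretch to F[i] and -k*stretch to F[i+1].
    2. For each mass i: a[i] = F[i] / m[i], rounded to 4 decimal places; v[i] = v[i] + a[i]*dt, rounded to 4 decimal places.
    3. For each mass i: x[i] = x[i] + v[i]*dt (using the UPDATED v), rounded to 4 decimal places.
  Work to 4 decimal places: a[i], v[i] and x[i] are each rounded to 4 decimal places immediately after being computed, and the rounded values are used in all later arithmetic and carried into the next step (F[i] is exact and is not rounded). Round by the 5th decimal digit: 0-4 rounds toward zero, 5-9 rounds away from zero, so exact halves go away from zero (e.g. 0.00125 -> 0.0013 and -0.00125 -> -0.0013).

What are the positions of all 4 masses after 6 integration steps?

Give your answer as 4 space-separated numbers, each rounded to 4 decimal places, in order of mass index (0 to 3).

Step 0: x=[4.0000 5.0000 9.0000 11.0000] v=[-1.0000 0.0000 0.0000 0.0000]
Step 1: x=[3.8800 5.0300 8.9800 11.0100] v=[-1.2000 0.3000 -0.2000 0.1000]
Step 2: x=[3.7415 5.0880 8.9408 11.0297] v=[-1.3850 0.5800 -0.3920 0.1970]
Step 3: x=[3.5865 5.1711 8.8840 11.0585] v=[-1.5504 0.8306 -0.5684 0.2881]
Step 4: x=[3.4173 5.2754 8.8118 11.0956] v=[-1.6919 1.0434 -0.7222 0.3707]
Step 5: x=[3.2367 5.3965 8.7271 11.1398] v=[-1.8061 1.2112 -0.8475 0.4423]
Step 6: x=[3.0477 5.5293 8.6332 11.1899] v=[-1.8901 1.3283 -0.9393 0.5010]

Answer: 3.0477 5.5293 8.6332 11.1899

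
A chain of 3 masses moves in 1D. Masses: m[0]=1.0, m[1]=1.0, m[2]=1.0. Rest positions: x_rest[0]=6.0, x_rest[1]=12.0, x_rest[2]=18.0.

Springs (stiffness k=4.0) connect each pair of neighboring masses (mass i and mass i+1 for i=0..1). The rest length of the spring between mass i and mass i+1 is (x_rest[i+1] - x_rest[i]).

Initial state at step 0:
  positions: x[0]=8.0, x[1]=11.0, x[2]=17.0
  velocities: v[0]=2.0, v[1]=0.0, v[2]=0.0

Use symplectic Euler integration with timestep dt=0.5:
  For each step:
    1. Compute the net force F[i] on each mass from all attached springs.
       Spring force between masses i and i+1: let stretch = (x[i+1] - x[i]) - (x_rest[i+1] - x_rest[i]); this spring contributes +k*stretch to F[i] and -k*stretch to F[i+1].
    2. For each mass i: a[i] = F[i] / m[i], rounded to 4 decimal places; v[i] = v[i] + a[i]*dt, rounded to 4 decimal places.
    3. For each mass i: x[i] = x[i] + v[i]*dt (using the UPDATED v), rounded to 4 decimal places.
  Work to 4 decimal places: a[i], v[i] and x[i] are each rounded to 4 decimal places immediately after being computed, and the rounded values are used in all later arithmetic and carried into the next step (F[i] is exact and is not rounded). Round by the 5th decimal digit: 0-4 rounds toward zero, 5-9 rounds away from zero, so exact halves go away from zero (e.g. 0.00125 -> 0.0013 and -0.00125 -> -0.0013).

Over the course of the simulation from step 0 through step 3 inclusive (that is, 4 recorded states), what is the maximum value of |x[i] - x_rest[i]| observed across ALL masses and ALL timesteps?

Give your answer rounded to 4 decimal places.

Answer: 3.0000

Derivation:
Step 0: x=[8.0000 11.0000 17.0000] v=[2.0000 0.0000 0.0000]
Step 1: x=[6.0000 14.0000 17.0000] v=[-4.0000 6.0000 0.0000]
Step 2: x=[6.0000 12.0000 20.0000] v=[0.0000 -4.0000 6.0000]
Step 3: x=[6.0000 12.0000 21.0000] v=[0.0000 0.0000 2.0000]
Max displacement = 3.0000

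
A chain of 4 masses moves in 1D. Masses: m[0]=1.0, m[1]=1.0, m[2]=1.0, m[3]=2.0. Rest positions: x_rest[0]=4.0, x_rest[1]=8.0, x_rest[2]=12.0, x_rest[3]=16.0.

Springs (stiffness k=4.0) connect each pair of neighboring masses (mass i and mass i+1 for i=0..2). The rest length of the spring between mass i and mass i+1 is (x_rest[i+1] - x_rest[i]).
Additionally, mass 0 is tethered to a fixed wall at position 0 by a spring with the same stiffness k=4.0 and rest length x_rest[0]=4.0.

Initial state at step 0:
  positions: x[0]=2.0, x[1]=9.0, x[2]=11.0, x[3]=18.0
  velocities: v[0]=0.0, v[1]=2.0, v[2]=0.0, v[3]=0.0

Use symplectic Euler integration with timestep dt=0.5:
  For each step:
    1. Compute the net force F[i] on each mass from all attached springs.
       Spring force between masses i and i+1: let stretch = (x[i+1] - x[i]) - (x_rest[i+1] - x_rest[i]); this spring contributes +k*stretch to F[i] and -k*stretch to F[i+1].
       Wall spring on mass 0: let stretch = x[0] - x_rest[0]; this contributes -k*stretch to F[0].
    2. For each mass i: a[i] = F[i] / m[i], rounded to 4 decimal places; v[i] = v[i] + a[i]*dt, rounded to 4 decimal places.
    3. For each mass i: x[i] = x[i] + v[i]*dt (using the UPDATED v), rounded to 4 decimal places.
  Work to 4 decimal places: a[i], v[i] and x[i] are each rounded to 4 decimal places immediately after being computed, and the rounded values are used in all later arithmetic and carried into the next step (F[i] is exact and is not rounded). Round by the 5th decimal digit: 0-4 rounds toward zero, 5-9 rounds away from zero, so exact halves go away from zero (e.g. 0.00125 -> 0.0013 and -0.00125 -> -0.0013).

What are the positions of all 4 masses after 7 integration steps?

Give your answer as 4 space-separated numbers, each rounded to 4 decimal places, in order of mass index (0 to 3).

Step 0: x=[2.0000 9.0000 11.0000 18.0000] v=[0.0000 2.0000 0.0000 0.0000]
Step 1: x=[7.0000 5.0000 16.0000 16.5000] v=[10.0000 -8.0000 10.0000 -3.0000]
Step 2: x=[3.0000 14.0000 10.5000 16.7500] v=[-8.0000 18.0000 -11.0000 0.5000]
Step 3: x=[7.0000 8.5000 14.7500 15.8750] v=[8.0000 -11.0000 8.5000 -1.7500]
Step 4: x=[5.5000 7.7500 13.8750 16.4375] v=[-3.0000 -1.5000 -1.7500 1.1250]
Step 5: x=[0.7500 10.8750 9.4375 17.7188] v=[-9.5000 6.2500 -8.8750 2.5625]
Step 6: x=[5.3750 2.4375 14.7188 16.8594] v=[9.2500 -16.8750 10.5626 -1.7188]
Step 7: x=[1.6875 9.2188 9.8594 16.9297] v=[-7.3750 13.5626 -9.7188 0.1406]

Answer: 1.6875 9.2188 9.8594 16.9297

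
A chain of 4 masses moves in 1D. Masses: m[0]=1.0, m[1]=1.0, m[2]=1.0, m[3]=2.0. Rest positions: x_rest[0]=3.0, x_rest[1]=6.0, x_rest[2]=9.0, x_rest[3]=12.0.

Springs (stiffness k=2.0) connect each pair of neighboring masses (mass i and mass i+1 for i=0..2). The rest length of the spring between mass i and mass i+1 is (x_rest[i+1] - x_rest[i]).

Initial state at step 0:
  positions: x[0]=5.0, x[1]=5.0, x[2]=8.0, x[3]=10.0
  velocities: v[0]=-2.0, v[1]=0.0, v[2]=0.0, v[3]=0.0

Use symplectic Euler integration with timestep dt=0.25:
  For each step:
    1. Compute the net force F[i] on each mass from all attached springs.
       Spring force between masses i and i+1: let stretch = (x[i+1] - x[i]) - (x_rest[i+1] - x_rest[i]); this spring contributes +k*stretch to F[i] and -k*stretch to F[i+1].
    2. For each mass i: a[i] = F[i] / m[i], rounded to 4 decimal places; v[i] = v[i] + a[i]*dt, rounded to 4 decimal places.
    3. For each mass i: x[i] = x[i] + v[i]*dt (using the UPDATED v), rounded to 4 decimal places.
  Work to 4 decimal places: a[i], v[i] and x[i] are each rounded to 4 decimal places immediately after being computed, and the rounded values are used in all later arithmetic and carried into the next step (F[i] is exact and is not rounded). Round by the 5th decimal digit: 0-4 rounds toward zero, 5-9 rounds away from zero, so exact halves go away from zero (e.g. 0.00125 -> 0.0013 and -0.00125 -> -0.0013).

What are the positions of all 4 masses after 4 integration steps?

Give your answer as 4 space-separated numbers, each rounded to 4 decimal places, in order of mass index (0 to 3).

Answer: 0.9853 6.3192 7.7188 10.4884

Derivation:
Step 0: x=[5.0000 5.0000 8.0000 10.0000] v=[-2.0000 0.0000 0.0000 0.0000]
Step 1: x=[4.1250 5.3750 7.8750 10.0625] v=[-3.5000 1.5000 -0.5000 0.2500]
Step 2: x=[3.0313 5.9063 7.7109 10.1758] v=[-4.3750 2.1250 -0.6563 0.4531]
Step 3: x=[1.9219 6.3038 7.6294 10.3225] v=[-4.4375 1.5898 -0.3262 0.5869]
Step 4: x=[0.9853 6.3192 7.7188 10.4884] v=[-3.7466 0.0617 0.3576 0.6636]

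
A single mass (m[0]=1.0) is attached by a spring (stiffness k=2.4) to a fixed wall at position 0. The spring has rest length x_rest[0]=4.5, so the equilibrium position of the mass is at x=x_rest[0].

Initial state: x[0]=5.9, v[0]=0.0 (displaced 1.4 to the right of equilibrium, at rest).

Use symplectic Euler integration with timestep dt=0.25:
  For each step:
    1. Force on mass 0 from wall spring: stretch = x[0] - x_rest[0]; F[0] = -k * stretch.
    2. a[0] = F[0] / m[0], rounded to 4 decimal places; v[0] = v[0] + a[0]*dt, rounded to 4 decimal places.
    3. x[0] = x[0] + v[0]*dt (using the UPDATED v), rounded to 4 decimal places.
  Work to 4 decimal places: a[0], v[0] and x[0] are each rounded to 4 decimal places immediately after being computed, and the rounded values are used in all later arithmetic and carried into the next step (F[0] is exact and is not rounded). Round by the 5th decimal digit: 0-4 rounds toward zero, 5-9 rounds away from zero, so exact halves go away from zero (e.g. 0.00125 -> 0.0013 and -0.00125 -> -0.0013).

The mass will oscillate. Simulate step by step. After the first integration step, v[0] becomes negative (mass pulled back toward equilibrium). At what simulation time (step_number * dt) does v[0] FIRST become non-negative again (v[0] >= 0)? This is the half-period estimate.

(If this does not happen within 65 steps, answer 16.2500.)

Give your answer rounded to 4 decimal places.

Answer: 2.2500

Derivation:
Step 0: x=[5.9000] v=[0.0000]
Step 1: x=[5.6900] v=[-0.8400]
Step 2: x=[5.3015] v=[-1.5540]
Step 3: x=[4.7928] v=[-2.0349]
Step 4: x=[4.2402] v=[-2.2106]
Step 5: x=[3.7265] v=[-2.0547]
Step 6: x=[3.3289] v=[-1.5906]
Step 7: x=[3.1069] v=[-0.8880]
Step 8: x=[3.0939] v=[-0.0522]
Step 9: x=[3.2918] v=[0.7915]
First v>=0 after going negative at step 9, time=2.2500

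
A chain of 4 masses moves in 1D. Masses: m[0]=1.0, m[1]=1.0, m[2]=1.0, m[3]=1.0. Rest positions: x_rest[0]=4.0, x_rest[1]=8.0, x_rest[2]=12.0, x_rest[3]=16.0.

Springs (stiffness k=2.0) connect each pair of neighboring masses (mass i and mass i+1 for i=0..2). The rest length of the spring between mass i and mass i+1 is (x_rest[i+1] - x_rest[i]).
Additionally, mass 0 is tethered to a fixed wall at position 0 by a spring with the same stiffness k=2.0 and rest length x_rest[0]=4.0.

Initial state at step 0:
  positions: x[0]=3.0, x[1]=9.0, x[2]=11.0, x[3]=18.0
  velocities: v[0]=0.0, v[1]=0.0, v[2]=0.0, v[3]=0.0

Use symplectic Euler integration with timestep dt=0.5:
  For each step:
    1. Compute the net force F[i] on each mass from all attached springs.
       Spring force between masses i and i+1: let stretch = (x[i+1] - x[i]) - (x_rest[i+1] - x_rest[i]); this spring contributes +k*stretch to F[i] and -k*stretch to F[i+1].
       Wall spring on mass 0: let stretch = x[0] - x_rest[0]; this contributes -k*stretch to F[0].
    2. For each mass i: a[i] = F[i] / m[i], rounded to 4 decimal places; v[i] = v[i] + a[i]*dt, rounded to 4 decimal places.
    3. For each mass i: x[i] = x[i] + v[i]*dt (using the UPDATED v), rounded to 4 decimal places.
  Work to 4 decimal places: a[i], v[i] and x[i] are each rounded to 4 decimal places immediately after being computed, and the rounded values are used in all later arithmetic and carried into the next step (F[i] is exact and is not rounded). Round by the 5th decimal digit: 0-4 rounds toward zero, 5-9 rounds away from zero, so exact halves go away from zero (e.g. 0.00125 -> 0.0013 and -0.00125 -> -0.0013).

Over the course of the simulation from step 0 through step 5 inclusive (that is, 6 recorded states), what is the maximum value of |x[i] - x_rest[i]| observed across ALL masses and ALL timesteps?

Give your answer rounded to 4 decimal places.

Step 0: x=[3.0000 9.0000 11.0000 18.0000] v=[0.0000 0.0000 0.0000 0.0000]
Step 1: x=[4.5000 7.0000 13.5000 16.5000] v=[3.0000 -4.0000 5.0000 -3.0000]
Step 2: x=[5.0000 7.0000 14.2500 15.5000] v=[1.0000 0.0000 1.5000 -2.0000]
Step 3: x=[4.0000 9.6250 12.0000 15.8750] v=[-2.0000 5.2500 -4.5000 0.7500]
Step 4: x=[3.8125 10.6250 10.5000 16.3125] v=[-0.3750 2.0000 -3.0000 0.8750]
Step 5: x=[5.1250 8.1563 11.9688 15.8438] v=[2.6250 -4.9375 2.9375 -0.9375]
Max displacement = 2.6250

Answer: 2.6250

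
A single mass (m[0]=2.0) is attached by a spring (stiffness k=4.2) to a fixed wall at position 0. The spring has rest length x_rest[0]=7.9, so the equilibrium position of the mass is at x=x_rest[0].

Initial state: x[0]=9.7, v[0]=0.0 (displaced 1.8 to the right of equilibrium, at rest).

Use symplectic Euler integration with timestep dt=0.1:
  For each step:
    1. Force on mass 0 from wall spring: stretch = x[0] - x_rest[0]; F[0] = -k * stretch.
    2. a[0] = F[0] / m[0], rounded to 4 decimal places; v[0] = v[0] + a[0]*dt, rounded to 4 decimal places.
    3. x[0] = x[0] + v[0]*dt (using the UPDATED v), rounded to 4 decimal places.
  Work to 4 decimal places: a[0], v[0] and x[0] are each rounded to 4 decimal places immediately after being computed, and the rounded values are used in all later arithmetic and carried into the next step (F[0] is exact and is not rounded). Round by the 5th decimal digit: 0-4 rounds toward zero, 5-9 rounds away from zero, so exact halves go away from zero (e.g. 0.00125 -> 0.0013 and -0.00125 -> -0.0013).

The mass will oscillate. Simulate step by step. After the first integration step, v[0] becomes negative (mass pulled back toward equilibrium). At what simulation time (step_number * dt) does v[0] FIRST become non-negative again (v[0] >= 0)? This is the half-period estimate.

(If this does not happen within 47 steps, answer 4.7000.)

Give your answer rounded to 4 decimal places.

Answer: 2.2000

Derivation:
Step 0: x=[9.7000] v=[0.0000]
Step 1: x=[9.6622] v=[-0.3780]
Step 2: x=[9.5874] v=[-0.7481]
Step 3: x=[9.4772] v=[-1.1025]
Step 4: x=[9.3338] v=[-1.4337]
Step 5: x=[9.1603] v=[-1.7348]
Step 6: x=[8.9604] v=[-1.9995]
Step 7: x=[8.7382] v=[-2.2222]
Step 8: x=[8.4984] v=[-2.3982]
Step 9: x=[8.2460] v=[-2.5239]
Step 10: x=[7.9863] v=[-2.5966]
Step 11: x=[7.7248] v=[-2.6147]
Step 12: x=[7.4670] v=[-2.5779]
Step 13: x=[7.2183] v=[-2.4870]
Step 14: x=[6.9839] v=[-2.3438]
Step 15: x=[6.7688] v=[-2.1514]
Step 16: x=[6.5774] v=[-1.9139]
Step 17: x=[6.4138] v=[-1.6362]
Step 18: x=[6.2814] v=[-1.3241]
Step 19: x=[6.1830] v=[-0.9842]
Step 20: x=[6.1206] v=[-0.6236]
Step 21: x=[6.0956] v=[-0.2499]
Step 22: x=[6.1085] v=[0.1290]
First v>=0 after going negative at step 22, time=2.2000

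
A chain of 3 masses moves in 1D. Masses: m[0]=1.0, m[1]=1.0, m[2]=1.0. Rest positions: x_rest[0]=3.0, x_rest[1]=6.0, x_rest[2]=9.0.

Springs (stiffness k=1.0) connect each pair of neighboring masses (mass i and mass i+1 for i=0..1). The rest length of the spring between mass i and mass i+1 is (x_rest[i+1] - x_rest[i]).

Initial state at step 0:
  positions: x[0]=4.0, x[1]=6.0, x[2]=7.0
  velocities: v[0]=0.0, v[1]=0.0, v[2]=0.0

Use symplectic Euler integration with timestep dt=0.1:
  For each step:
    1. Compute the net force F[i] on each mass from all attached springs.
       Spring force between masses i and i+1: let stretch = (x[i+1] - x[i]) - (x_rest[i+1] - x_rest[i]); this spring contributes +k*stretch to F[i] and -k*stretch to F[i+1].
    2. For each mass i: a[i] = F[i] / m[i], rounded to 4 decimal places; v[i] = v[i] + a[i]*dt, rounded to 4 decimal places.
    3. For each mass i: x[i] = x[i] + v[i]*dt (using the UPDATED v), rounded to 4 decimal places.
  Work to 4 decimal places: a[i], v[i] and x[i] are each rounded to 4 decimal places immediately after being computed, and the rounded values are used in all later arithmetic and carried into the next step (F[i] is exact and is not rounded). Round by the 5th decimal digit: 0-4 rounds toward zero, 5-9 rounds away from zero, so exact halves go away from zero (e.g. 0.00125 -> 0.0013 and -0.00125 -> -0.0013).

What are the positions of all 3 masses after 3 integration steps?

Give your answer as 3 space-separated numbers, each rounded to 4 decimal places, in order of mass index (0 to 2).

Answer: 3.9400 5.9415 7.1185

Derivation:
Step 0: x=[4.0000 6.0000 7.0000] v=[0.0000 0.0000 0.0000]
Step 1: x=[3.9900 5.9900 7.0200] v=[-0.1000 -0.1000 0.2000]
Step 2: x=[3.9700 5.9703 7.0597] v=[-0.2000 -0.1970 0.3970]
Step 3: x=[3.9400 5.9415 7.1185] v=[-0.3000 -0.2881 0.5881]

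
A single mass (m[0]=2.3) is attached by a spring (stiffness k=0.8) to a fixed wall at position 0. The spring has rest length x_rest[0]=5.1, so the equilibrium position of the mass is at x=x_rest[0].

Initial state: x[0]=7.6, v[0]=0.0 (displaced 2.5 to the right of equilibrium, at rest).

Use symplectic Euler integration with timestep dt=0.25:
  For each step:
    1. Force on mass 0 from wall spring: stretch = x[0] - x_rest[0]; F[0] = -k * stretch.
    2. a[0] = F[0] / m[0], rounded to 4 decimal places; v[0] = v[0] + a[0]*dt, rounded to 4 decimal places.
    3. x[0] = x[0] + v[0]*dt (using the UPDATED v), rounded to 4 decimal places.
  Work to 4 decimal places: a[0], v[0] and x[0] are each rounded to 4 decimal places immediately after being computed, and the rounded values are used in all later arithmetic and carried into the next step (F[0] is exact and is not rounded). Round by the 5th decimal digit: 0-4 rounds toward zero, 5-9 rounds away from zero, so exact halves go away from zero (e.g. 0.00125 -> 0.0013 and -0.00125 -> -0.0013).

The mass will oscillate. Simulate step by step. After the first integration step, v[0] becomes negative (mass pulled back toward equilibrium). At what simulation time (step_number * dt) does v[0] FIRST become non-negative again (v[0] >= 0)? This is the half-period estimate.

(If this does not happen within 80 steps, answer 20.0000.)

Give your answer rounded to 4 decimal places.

Answer: 5.5000

Derivation:
Step 0: x=[7.6000] v=[0.0000]
Step 1: x=[7.5457] v=[-0.2174]
Step 2: x=[7.4382] v=[-0.4301]
Step 3: x=[7.2799] v=[-0.6334]
Step 4: x=[7.0742] v=[-0.8230]
Step 5: x=[6.8255] v=[-0.9947]
Step 6: x=[6.5393] v=[-1.1448]
Step 7: x=[6.2218] v=[-1.2700]
Step 8: x=[5.8799] v=[-1.3676]
Step 9: x=[5.5211] v=[-1.4354]
Step 10: x=[5.1531] v=[-1.4720]
Step 11: x=[4.7840] v=[-1.4766]
Step 12: x=[4.4217] v=[-1.4491]
Step 13: x=[4.0742] v=[-1.3901]
Step 14: x=[3.7490] v=[-1.3009]
Step 15: x=[3.4532] v=[-1.1834]
Step 16: x=[3.1932] v=[-1.0402]
Step 17: x=[2.9746] v=[-0.8744]
Step 18: x=[2.8022] v=[-0.6896]
Step 19: x=[2.6798] v=[-0.4898]
Step 20: x=[2.6100] v=[-0.2794]
Step 21: x=[2.5943] v=[-0.0629]
Step 22: x=[2.6331] v=[0.1550]
First v>=0 after going negative at step 22, time=5.5000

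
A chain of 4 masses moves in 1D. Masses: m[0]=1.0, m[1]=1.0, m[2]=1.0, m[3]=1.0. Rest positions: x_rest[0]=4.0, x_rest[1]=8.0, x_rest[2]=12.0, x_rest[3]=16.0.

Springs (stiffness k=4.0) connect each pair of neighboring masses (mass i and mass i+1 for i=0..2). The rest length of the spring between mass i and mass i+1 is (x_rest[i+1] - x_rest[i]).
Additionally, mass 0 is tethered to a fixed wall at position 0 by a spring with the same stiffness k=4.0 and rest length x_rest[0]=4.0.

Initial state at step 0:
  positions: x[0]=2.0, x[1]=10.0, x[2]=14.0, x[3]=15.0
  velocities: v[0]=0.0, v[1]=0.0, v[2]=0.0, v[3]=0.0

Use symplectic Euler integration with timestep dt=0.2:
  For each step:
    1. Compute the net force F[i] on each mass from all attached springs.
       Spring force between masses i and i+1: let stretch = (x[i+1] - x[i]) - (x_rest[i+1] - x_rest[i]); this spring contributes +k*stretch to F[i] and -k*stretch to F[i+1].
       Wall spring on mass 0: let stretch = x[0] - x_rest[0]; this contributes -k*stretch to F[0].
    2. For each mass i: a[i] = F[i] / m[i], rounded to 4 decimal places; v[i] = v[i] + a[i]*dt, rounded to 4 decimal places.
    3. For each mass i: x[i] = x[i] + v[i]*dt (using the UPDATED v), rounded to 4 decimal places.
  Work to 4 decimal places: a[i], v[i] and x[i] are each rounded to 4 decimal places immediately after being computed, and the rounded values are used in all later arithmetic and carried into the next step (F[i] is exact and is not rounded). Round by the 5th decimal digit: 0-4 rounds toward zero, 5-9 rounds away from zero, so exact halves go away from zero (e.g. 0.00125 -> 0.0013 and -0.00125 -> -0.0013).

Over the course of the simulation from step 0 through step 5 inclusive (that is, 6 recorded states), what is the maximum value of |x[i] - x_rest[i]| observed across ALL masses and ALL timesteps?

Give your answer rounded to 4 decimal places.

Step 0: x=[2.0000 10.0000 14.0000 15.0000] v=[0.0000 0.0000 0.0000 0.0000]
Step 1: x=[2.9600 9.3600 13.5200 15.4800] v=[4.8000 -3.2000 -2.4000 2.4000]
Step 2: x=[4.4704 8.3616 12.6880 16.2864] v=[7.5520 -4.9920 -4.1600 4.0320]
Step 3: x=[5.8881 7.4328 11.7395 17.1571] v=[7.0886 -4.6438 -4.7424 4.3533]
Step 4: x=[6.6109 6.9460 10.9688 17.8009] v=[3.6139 -2.4342 -3.8537 3.2192]
Step 5: x=[6.3296 7.0492 10.6475 17.9916] v=[-1.4067 0.5160 -1.6063 0.9535]
Max displacement = 2.6109

Answer: 2.6109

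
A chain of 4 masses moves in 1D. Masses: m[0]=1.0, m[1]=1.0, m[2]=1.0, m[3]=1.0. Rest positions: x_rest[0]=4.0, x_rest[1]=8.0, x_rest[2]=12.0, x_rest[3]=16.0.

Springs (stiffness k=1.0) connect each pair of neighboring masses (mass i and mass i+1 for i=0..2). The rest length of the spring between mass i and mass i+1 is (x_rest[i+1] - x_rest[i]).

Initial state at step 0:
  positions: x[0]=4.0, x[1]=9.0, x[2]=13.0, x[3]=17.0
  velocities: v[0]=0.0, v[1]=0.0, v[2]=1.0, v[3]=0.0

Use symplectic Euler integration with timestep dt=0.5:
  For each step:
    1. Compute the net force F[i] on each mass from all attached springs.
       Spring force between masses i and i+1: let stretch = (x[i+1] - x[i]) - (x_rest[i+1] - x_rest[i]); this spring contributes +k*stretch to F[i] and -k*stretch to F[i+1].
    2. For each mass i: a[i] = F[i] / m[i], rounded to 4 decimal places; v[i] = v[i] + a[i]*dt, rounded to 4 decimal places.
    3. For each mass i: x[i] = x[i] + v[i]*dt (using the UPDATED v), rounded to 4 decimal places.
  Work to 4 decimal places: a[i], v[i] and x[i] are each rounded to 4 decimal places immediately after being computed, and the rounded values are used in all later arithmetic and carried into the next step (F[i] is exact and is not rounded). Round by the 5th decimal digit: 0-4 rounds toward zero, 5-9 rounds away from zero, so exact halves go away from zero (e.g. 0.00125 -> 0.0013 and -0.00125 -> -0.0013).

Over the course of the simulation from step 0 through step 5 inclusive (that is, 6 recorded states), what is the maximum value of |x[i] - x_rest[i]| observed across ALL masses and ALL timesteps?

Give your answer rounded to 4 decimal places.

Answer: 1.7872

Derivation:
Step 0: x=[4.0000 9.0000 13.0000 17.0000] v=[0.0000 0.0000 1.0000 0.0000]
Step 1: x=[4.2500 8.7500 13.5000 17.0000] v=[0.5000 -0.5000 1.0000 0.0000]
Step 2: x=[4.6250 8.5625 13.6875 17.1250] v=[0.7500 -0.3750 0.3750 0.2500]
Step 3: x=[4.9844 8.6719 13.4531 17.3907] v=[0.7188 0.2188 -0.4688 0.5313]
Step 4: x=[5.2657 9.0548 13.0078 17.6720] v=[0.5626 0.7657 -0.8906 0.5625]
Step 5: x=[5.4943 9.4787 12.7403 17.7872] v=[0.4572 0.8477 -0.5350 0.2304]
Max displacement = 1.7872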